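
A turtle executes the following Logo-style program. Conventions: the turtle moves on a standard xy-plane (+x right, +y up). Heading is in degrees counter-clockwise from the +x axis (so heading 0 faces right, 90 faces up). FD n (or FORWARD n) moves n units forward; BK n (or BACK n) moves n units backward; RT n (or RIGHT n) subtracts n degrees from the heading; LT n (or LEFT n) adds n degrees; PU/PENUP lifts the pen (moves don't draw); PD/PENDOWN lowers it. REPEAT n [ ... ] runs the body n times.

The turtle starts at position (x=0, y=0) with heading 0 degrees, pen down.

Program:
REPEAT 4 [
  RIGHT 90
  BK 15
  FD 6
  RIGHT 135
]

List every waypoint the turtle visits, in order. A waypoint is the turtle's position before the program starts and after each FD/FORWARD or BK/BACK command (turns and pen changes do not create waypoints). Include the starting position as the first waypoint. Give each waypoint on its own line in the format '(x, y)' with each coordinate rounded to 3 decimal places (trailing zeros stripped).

Executing turtle program step by step:
Start: pos=(0,0), heading=0, pen down
REPEAT 4 [
  -- iteration 1/4 --
  RT 90: heading 0 -> 270
  BK 15: (0,0) -> (0,15) [heading=270, draw]
  FD 6: (0,15) -> (0,9) [heading=270, draw]
  RT 135: heading 270 -> 135
  -- iteration 2/4 --
  RT 90: heading 135 -> 45
  BK 15: (0,9) -> (-10.607,-1.607) [heading=45, draw]
  FD 6: (-10.607,-1.607) -> (-6.364,2.636) [heading=45, draw]
  RT 135: heading 45 -> 270
  -- iteration 3/4 --
  RT 90: heading 270 -> 180
  BK 15: (-6.364,2.636) -> (8.636,2.636) [heading=180, draw]
  FD 6: (8.636,2.636) -> (2.636,2.636) [heading=180, draw]
  RT 135: heading 180 -> 45
  -- iteration 4/4 --
  RT 90: heading 45 -> 315
  BK 15: (2.636,2.636) -> (-7.971,13.243) [heading=315, draw]
  FD 6: (-7.971,13.243) -> (-3.728,9) [heading=315, draw]
  RT 135: heading 315 -> 180
]
Final: pos=(-3.728,9), heading=180, 8 segment(s) drawn
Waypoints (9 total):
(0, 0)
(0, 15)
(0, 9)
(-10.607, -1.607)
(-6.364, 2.636)
(8.636, 2.636)
(2.636, 2.636)
(-7.971, 13.243)
(-3.728, 9)

Answer: (0, 0)
(0, 15)
(0, 9)
(-10.607, -1.607)
(-6.364, 2.636)
(8.636, 2.636)
(2.636, 2.636)
(-7.971, 13.243)
(-3.728, 9)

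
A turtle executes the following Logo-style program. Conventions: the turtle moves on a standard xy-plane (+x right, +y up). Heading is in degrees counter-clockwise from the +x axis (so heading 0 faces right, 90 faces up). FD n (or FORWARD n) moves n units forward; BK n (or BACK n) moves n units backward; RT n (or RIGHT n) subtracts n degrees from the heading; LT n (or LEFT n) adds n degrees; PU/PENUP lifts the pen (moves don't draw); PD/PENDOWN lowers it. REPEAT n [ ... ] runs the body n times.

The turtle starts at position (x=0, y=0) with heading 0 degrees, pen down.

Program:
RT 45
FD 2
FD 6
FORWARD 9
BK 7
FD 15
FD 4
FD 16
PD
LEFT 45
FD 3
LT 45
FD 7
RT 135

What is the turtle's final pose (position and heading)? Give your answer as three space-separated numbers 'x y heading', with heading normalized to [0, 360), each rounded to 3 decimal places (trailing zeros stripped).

Answer: 39.77 -26.87 270

Derivation:
Executing turtle program step by step:
Start: pos=(0,0), heading=0, pen down
RT 45: heading 0 -> 315
FD 2: (0,0) -> (1.414,-1.414) [heading=315, draw]
FD 6: (1.414,-1.414) -> (5.657,-5.657) [heading=315, draw]
FD 9: (5.657,-5.657) -> (12.021,-12.021) [heading=315, draw]
BK 7: (12.021,-12.021) -> (7.071,-7.071) [heading=315, draw]
FD 15: (7.071,-7.071) -> (17.678,-17.678) [heading=315, draw]
FD 4: (17.678,-17.678) -> (20.506,-20.506) [heading=315, draw]
FD 16: (20.506,-20.506) -> (31.82,-31.82) [heading=315, draw]
PD: pen down
LT 45: heading 315 -> 0
FD 3: (31.82,-31.82) -> (34.82,-31.82) [heading=0, draw]
LT 45: heading 0 -> 45
FD 7: (34.82,-31.82) -> (39.77,-26.87) [heading=45, draw]
RT 135: heading 45 -> 270
Final: pos=(39.77,-26.87), heading=270, 9 segment(s) drawn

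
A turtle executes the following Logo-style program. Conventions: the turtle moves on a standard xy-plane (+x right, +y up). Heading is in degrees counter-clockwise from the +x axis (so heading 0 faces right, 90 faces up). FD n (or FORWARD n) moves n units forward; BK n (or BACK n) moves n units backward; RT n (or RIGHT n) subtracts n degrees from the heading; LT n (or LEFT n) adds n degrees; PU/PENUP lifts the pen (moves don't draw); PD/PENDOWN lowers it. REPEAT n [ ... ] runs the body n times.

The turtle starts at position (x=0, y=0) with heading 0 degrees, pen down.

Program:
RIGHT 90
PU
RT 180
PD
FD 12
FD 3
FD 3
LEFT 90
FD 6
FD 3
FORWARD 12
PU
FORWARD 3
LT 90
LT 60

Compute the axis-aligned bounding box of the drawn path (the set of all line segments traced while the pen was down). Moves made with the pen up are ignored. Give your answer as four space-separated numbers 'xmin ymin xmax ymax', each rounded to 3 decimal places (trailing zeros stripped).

Answer: -21 0 0 18

Derivation:
Executing turtle program step by step:
Start: pos=(0,0), heading=0, pen down
RT 90: heading 0 -> 270
PU: pen up
RT 180: heading 270 -> 90
PD: pen down
FD 12: (0,0) -> (0,12) [heading=90, draw]
FD 3: (0,12) -> (0,15) [heading=90, draw]
FD 3: (0,15) -> (0,18) [heading=90, draw]
LT 90: heading 90 -> 180
FD 6: (0,18) -> (-6,18) [heading=180, draw]
FD 3: (-6,18) -> (-9,18) [heading=180, draw]
FD 12: (-9,18) -> (-21,18) [heading=180, draw]
PU: pen up
FD 3: (-21,18) -> (-24,18) [heading=180, move]
LT 90: heading 180 -> 270
LT 60: heading 270 -> 330
Final: pos=(-24,18), heading=330, 6 segment(s) drawn

Segment endpoints: x in {-21, -9, -6, 0, 0, 0, 0}, y in {0, 12, 15, 18}
xmin=-21, ymin=0, xmax=0, ymax=18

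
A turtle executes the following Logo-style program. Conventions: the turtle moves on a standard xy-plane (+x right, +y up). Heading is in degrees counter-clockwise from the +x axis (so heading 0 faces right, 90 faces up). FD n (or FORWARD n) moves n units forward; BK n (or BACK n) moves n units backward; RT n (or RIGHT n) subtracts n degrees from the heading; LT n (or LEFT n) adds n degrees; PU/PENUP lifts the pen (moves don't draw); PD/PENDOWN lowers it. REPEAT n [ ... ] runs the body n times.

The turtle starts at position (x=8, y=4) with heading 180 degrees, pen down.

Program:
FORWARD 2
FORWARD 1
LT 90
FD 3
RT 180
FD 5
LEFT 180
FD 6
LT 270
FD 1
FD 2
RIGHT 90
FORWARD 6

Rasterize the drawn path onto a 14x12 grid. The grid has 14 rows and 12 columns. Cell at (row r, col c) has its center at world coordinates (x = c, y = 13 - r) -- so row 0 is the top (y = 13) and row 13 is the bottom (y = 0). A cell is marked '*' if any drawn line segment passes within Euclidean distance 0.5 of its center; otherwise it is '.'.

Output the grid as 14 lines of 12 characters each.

Answer: ............
............
............
............
............
............
............
..*..*......
..*..*......
..*..****...
..*..*......
..*..*......
..*..*......
..****......

Derivation:
Segment 0: (8,4) -> (6,4)
Segment 1: (6,4) -> (5,4)
Segment 2: (5,4) -> (5,1)
Segment 3: (5,1) -> (5,6)
Segment 4: (5,6) -> (5,0)
Segment 5: (5,0) -> (4,0)
Segment 6: (4,0) -> (2,0)
Segment 7: (2,0) -> (2,6)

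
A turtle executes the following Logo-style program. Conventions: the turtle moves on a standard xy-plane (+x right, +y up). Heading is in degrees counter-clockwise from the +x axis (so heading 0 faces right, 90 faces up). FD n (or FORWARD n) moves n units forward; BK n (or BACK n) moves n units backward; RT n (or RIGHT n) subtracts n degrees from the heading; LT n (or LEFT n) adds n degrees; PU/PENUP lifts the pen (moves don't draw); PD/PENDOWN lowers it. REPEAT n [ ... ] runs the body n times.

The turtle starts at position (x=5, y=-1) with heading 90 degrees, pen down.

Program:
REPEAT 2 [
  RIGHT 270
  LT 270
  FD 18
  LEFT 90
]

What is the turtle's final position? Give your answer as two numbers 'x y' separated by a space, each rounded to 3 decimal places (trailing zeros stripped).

Executing turtle program step by step:
Start: pos=(5,-1), heading=90, pen down
REPEAT 2 [
  -- iteration 1/2 --
  RT 270: heading 90 -> 180
  LT 270: heading 180 -> 90
  FD 18: (5,-1) -> (5,17) [heading=90, draw]
  LT 90: heading 90 -> 180
  -- iteration 2/2 --
  RT 270: heading 180 -> 270
  LT 270: heading 270 -> 180
  FD 18: (5,17) -> (-13,17) [heading=180, draw]
  LT 90: heading 180 -> 270
]
Final: pos=(-13,17), heading=270, 2 segment(s) drawn

Answer: -13 17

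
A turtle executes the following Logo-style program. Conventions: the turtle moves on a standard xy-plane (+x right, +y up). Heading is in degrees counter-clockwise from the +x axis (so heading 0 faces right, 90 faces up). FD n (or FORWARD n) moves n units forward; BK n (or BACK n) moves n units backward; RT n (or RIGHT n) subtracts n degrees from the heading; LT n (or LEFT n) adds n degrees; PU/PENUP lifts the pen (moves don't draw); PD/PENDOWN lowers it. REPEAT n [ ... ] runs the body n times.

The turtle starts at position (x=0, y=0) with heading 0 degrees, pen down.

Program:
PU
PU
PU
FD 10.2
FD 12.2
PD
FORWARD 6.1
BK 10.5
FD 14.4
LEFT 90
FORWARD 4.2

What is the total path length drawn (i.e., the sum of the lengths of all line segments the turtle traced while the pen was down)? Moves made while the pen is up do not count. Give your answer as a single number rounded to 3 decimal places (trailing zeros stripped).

Executing turtle program step by step:
Start: pos=(0,0), heading=0, pen down
PU: pen up
PU: pen up
PU: pen up
FD 10.2: (0,0) -> (10.2,0) [heading=0, move]
FD 12.2: (10.2,0) -> (22.4,0) [heading=0, move]
PD: pen down
FD 6.1: (22.4,0) -> (28.5,0) [heading=0, draw]
BK 10.5: (28.5,0) -> (18,0) [heading=0, draw]
FD 14.4: (18,0) -> (32.4,0) [heading=0, draw]
LT 90: heading 0 -> 90
FD 4.2: (32.4,0) -> (32.4,4.2) [heading=90, draw]
Final: pos=(32.4,4.2), heading=90, 4 segment(s) drawn

Segment lengths:
  seg 1: (22.4,0) -> (28.5,0), length = 6.1
  seg 2: (28.5,0) -> (18,0), length = 10.5
  seg 3: (18,0) -> (32.4,0), length = 14.4
  seg 4: (32.4,0) -> (32.4,4.2), length = 4.2
Total = 35.2

Answer: 35.2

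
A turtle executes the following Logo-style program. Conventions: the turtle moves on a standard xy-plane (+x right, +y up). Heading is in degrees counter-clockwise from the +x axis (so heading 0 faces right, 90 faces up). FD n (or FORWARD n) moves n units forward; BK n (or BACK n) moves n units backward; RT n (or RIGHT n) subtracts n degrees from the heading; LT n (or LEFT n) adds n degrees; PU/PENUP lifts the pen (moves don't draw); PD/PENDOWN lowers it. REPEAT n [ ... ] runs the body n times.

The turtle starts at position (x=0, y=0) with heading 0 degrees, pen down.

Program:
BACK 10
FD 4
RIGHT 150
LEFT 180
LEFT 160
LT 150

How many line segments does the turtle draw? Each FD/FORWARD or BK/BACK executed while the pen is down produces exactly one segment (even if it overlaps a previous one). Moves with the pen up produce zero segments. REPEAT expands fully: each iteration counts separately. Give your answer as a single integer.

Answer: 2

Derivation:
Executing turtle program step by step:
Start: pos=(0,0), heading=0, pen down
BK 10: (0,0) -> (-10,0) [heading=0, draw]
FD 4: (-10,0) -> (-6,0) [heading=0, draw]
RT 150: heading 0 -> 210
LT 180: heading 210 -> 30
LT 160: heading 30 -> 190
LT 150: heading 190 -> 340
Final: pos=(-6,0), heading=340, 2 segment(s) drawn
Segments drawn: 2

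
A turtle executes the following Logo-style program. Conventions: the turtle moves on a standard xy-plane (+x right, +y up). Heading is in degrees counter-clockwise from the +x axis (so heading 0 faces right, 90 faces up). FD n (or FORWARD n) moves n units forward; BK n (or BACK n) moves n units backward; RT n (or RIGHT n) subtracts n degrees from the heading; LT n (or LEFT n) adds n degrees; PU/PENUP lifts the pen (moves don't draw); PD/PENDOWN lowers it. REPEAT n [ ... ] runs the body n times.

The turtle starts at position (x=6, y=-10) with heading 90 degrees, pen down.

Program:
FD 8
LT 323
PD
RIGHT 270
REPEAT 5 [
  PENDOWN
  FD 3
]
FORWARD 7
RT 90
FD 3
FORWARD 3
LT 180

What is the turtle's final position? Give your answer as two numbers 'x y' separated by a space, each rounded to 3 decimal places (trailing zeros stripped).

Executing turtle program step by step:
Start: pos=(6,-10), heading=90, pen down
FD 8: (6,-10) -> (6,-2) [heading=90, draw]
LT 323: heading 90 -> 53
PD: pen down
RT 270: heading 53 -> 143
REPEAT 5 [
  -- iteration 1/5 --
  PD: pen down
  FD 3: (6,-2) -> (3.604,-0.195) [heading=143, draw]
  -- iteration 2/5 --
  PD: pen down
  FD 3: (3.604,-0.195) -> (1.208,1.611) [heading=143, draw]
  -- iteration 3/5 --
  PD: pen down
  FD 3: (1.208,1.611) -> (-1.188,3.416) [heading=143, draw]
  -- iteration 4/5 --
  PD: pen down
  FD 3: (-1.188,3.416) -> (-3.584,5.222) [heading=143, draw]
  -- iteration 5/5 --
  PD: pen down
  FD 3: (-3.584,5.222) -> (-5.98,7.027) [heading=143, draw]
]
FD 7: (-5.98,7.027) -> (-11.57,11.24) [heading=143, draw]
RT 90: heading 143 -> 53
FD 3: (-11.57,11.24) -> (-9.765,13.636) [heading=53, draw]
FD 3: (-9.765,13.636) -> (-7.959,16.032) [heading=53, draw]
LT 180: heading 53 -> 233
Final: pos=(-7.959,16.032), heading=233, 9 segment(s) drawn

Answer: -7.959 16.032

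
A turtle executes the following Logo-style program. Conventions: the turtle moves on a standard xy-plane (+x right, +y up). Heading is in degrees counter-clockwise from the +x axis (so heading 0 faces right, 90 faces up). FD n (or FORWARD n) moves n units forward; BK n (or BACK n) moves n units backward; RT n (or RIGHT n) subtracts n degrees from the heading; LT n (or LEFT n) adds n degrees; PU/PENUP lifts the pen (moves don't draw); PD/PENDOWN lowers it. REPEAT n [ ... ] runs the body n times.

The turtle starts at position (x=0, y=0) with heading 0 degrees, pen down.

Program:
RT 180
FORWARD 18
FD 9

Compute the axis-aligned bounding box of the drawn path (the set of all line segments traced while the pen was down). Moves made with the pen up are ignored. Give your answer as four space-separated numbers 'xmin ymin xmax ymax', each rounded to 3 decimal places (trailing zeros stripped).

Answer: -27 0 0 0

Derivation:
Executing turtle program step by step:
Start: pos=(0,0), heading=0, pen down
RT 180: heading 0 -> 180
FD 18: (0,0) -> (-18,0) [heading=180, draw]
FD 9: (-18,0) -> (-27,0) [heading=180, draw]
Final: pos=(-27,0), heading=180, 2 segment(s) drawn

Segment endpoints: x in {-27, -18, 0}, y in {0, 0, 0}
xmin=-27, ymin=0, xmax=0, ymax=0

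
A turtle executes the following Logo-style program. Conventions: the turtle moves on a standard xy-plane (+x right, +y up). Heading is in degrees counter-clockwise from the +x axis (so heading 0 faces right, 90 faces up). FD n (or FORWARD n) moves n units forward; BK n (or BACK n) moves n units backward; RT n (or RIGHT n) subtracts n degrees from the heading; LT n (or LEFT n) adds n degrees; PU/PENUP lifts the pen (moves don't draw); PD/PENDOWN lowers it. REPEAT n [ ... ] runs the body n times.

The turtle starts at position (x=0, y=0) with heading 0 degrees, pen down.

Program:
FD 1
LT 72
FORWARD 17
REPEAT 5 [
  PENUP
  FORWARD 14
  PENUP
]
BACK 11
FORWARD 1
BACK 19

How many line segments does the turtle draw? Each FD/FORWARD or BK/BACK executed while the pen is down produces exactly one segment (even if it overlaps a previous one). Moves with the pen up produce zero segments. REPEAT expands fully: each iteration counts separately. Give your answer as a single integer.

Executing turtle program step by step:
Start: pos=(0,0), heading=0, pen down
FD 1: (0,0) -> (1,0) [heading=0, draw]
LT 72: heading 0 -> 72
FD 17: (1,0) -> (6.253,16.168) [heading=72, draw]
REPEAT 5 [
  -- iteration 1/5 --
  PU: pen up
  FD 14: (6.253,16.168) -> (10.58,29.483) [heading=72, move]
  PU: pen up
  -- iteration 2/5 --
  PU: pen up
  FD 14: (10.58,29.483) -> (14.906,42.798) [heading=72, move]
  PU: pen up
  -- iteration 3/5 --
  PU: pen up
  FD 14: (14.906,42.798) -> (19.232,56.112) [heading=72, move]
  PU: pen up
  -- iteration 4/5 --
  PU: pen up
  FD 14: (19.232,56.112) -> (23.558,69.427) [heading=72, move]
  PU: pen up
  -- iteration 5/5 --
  PU: pen up
  FD 14: (23.558,69.427) -> (27.884,82.742) [heading=72, move]
  PU: pen up
]
BK 11: (27.884,82.742) -> (24.485,72.28) [heading=72, move]
FD 1: (24.485,72.28) -> (24.794,73.231) [heading=72, move]
BK 19: (24.794,73.231) -> (18.923,55.161) [heading=72, move]
Final: pos=(18.923,55.161), heading=72, 2 segment(s) drawn
Segments drawn: 2

Answer: 2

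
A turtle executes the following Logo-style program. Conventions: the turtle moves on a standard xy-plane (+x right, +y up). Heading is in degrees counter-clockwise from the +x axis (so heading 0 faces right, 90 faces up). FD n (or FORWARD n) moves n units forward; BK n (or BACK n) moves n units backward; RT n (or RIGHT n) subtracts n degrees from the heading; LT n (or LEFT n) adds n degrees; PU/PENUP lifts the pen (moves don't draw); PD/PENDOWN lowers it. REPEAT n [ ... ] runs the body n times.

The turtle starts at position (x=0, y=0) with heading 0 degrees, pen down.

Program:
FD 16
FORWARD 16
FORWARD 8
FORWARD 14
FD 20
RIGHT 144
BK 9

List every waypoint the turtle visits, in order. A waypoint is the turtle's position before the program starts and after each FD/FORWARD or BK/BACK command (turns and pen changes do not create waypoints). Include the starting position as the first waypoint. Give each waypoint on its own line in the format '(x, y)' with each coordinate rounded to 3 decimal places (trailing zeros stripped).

Executing turtle program step by step:
Start: pos=(0,0), heading=0, pen down
FD 16: (0,0) -> (16,0) [heading=0, draw]
FD 16: (16,0) -> (32,0) [heading=0, draw]
FD 8: (32,0) -> (40,0) [heading=0, draw]
FD 14: (40,0) -> (54,0) [heading=0, draw]
FD 20: (54,0) -> (74,0) [heading=0, draw]
RT 144: heading 0 -> 216
BK 9: (74,0) -> (81.281,5.29) [heading=216, draw]
Final: pos=(81.281,5.29), heading=216, 6 segment(s) drawn
Waypoints (7 total):
(0, 0)
(16, 0)
(32, 0)
(40, 0)
(54, 0)
(74, 0)
(81.281, 5.29)

Answer: (0, 0)
(16, 0)
(32, 0)
(40, 0)
(54, 0)
(74, 0)
(81.281, 5.29)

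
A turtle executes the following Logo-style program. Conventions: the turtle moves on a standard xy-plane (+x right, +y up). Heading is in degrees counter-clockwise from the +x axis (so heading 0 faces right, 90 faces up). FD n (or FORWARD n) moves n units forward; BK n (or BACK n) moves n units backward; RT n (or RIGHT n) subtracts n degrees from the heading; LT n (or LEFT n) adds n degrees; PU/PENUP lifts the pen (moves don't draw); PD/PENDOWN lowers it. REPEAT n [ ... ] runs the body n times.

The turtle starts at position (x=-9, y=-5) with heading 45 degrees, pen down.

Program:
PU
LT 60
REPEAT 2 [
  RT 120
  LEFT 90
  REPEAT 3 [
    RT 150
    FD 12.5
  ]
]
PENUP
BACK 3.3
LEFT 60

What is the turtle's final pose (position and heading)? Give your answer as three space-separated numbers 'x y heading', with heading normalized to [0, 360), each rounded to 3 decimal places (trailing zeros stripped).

Executing turtle program step by step:
Start: pos=(-9,-5), heading=45, pen down
PU: pen up
LT 60: heading 45 -> 105
REPEAT 2 [
  -- iteration 1/2 --
  RT 120: heading 105 -> 345
  LT 90: heading 345 -> 75
  REPEAT 3 [
    -- iteration 1/3 --
    RT 150: heading 75 -> 285
    FD 12.5: (-9,-5) -> (-5.765,-17.074) [heading=285, move]
    -- iteration 2/3 --
    RT 150: heading 285 -> 135
    FD 12.5: (-5.765,-17.074) -> (-14.604,-8.235) [heading=135, move]
    -- iteration 3/3 --
    RT 150: heading 135 -> 345
    FD 12.5: (-14.604,-8.235) -> (-2.53,-11.47) [heading=345, move]
  ]
  -- iteration 2/2 --
  RT 120: heading 345 -> 225
  LT 90: heading 225 -> 315
  REPEAT 3 [
    -- iteration 1/3 --
    RT 150: heading 315 -> 165
    FD 12.5: (-2.53,-11.47) -> (-14.604,-8.235) [heading=165, move]
    -- iteration 2/3 --
    RT 150: heading 165 -> 15
    FD 12.5: (-14.604,-8.235) -> (-2.53,-5) [heading=15, move]
    -- iteration 3/3 --
    RT 150: heading 15 -> 225
    FD 12.5: (-2.53,-5) -> (-11.368,-13.839) [heading=225, move]
  ]
]
PU: pen up
BK 3.3: (-11.368,-13.839) -> (-9.035,-11.505) [heading=225, move]
LT 60: heading 225 -> 285
Final: pos=(-9.035,-11.505), heading=285, 0 segment(s) drawn

Answer: -9.035 -11.505 285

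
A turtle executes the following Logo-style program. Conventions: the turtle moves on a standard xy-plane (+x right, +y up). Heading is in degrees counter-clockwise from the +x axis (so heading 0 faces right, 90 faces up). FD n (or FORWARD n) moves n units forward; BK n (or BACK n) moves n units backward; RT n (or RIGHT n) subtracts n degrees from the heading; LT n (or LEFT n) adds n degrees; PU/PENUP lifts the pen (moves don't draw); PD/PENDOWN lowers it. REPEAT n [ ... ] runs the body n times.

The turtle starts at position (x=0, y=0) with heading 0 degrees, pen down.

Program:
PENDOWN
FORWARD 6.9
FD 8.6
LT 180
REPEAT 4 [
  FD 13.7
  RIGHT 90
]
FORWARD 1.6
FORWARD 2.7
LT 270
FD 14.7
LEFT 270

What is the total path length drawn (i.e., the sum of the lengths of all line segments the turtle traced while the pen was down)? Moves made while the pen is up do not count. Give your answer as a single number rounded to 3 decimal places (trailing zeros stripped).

Answer: 89.3

Derivation:
Executing turtle program step by step:
Start: pos=(0,0), heading=0, pen down
PD: pen down
FD 6.9: (0,0) -> (6.9,0) [heading=0, draw]
FD 8.6: (6.9,0) -> (15.5,0) [heading=0, draw]
LT 180: heading 0 -> 180
REPEAT 4 [
  -- iteration 1/4 --
  FD 13.7: (15.5,0) -> (1.8,0) [heading=180, draw]
  RT 90: heading 180 -> 90
  -- iteration 2/4 --
  FD 13.7: (1.8,0) -> (1.8,13.7) [heading=90, draw]
  RT 90: heading 90 -> 0
  -- iteration 3/4 --
  FD 13.7: (1.8,13.7) -> (15.5,13.7) [heading=0, draw]
  RT 90: heading 0 -> 270
  -- iteration 4/4 --
  FD 13.7: (15.5,13.7) -> (15.5,0) [heading=270, draw]
  RT 90: heading 270 -> 180
]
FD 1.6: (15.5,0) -> (13.9,0) [heading=180, draw]
FD 2.7: (13.9,0) -> (11.2,0) [heading=180, draw]
LT 270: heading 180 -> 90
FD 14.7: (11.2,0) -> (11.2,14.7) [heading=90, draw]
LT 270: heading 90 -> 0
Final: pos=(11.2,14.7), heading=0, 9 segment(s) drawn

Segment lengths:
  seg 1: (0,0) -> (6.9,0), length = 6.9
  seg 2: (6.9,0) -> (15.5,0), length = 8.6
  seg 3: (15.5,0) -> (1.8,0), length = 13.7
  seg 4: (1.8,0) -> (1.8,13.7), length = 13.7
  seg 5: (1.8,13.7) -> (15.5,13.7), length = 13.7
  seg 6: (15.5,13.7) -> (15.5,0), length = 13.7
  seg 7: (15.5,0) -> (13.9,0), length = 1.6
  seg 8: (13.9,0) -> (11.2,0), length = 2.7
  seg 9: (11.2,0) -> (11.2,14.7), length = 14.7
Total = 89.3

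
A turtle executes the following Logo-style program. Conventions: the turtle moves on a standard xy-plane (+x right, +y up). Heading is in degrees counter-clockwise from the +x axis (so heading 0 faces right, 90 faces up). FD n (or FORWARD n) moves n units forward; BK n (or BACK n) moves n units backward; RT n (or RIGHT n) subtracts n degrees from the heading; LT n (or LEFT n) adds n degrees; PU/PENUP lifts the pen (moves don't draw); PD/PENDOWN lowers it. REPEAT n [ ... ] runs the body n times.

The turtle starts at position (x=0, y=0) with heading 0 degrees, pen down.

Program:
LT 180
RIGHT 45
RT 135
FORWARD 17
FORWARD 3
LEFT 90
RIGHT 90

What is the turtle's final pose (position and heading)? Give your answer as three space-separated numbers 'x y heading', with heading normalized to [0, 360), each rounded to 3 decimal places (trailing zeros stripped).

Answer: 20 0 0

Derivation:
Executing turtle program step by step:
Start: pos=(0,0), heading=0, pen down
LT 180: heading 0 -> 180
RT 45: heading 180 -> 135
RT 135: heading 135 -> 0
FD 17: (0,0) -> (17,0) [heading=0, draw]
FD 3: (17,0) -> (20,0) [heading=0, draw]
LT 90: heading 0 -> 90
RT 90: heading 90 -> 0
Final: pos=(20,0), heading=0, 2 segment(s) drawn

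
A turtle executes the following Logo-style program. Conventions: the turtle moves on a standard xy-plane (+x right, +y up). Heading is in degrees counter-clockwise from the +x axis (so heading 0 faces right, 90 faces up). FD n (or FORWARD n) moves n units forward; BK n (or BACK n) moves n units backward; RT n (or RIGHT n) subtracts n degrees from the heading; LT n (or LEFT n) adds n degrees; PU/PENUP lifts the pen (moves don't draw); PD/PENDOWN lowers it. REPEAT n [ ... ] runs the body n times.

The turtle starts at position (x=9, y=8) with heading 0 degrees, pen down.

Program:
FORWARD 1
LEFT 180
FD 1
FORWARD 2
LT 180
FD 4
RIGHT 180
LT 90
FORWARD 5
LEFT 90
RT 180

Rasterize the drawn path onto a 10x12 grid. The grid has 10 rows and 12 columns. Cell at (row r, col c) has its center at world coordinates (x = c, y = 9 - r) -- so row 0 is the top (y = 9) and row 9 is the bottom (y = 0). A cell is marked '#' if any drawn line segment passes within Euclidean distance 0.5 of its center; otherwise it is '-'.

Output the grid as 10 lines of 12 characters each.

Answer: ------------
-------#####
-----------#
-----------#
-----------#
-----------#
-----------#
------------
------------
------------

Derivation:
Segment 0: (9,8) -> (10,8)
Segment 1: (10,8) -> (9,8)
Segment 2: (9,8) -> (7,8)
Segment 3: (7,8) -> (11,8)
Segment 4: (11,8) -> (11,3)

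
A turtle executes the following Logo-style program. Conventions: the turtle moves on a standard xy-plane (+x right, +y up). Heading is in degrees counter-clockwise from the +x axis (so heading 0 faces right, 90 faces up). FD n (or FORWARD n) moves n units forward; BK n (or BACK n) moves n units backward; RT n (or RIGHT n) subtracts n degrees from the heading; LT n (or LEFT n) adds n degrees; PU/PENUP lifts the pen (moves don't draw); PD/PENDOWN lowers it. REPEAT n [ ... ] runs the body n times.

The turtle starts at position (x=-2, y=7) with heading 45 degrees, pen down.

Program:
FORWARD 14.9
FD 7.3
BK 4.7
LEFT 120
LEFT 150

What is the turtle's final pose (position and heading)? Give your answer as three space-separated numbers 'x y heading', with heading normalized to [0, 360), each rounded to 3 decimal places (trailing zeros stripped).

Answer: 10.374 19.374 315

Derivation:
Executing turtle program step by step:
Start: pos=(-2,7), heading=45, pen down
FD 14.9: (-2,7) -> (8.536,17.536) [heading=45, draw]
FD 7.3: (8.536,17.536) -> (13.698,22.698) [heading=45, draw]
BK 4.7: (13.698,22.698) -> (10.374,19.374) [heading=45, draw]
LT 120: heading 45 -> 165
LT 150: heading 165 -> 315
Final: pos=(10.374,19.374), heading=315, 3 segment(s) drawn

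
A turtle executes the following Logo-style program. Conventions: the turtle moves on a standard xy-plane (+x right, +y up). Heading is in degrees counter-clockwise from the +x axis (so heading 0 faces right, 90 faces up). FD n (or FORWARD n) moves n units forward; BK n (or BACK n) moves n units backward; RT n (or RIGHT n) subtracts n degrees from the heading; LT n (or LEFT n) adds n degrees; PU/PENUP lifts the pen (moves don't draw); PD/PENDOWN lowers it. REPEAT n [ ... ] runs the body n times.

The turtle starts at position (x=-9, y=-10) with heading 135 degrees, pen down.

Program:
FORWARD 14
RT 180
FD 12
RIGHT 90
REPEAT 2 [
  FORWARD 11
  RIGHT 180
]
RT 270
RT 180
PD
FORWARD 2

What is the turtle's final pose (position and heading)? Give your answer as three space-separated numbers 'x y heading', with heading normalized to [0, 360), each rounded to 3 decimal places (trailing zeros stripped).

Executing turtle program step by step:
Start: pos=(-9,-10), heading=135, pen down
FD 14: (-9,-10) -> (-18.899,-0.101) [heading=135, draw]
RT 180: heading 135 -> 315
FD 12: (-18.899,-0.101) -> (-10.414,-8.586) [heading=315, draw]
RT 90: heading 315 -> 225
REPEAT 2 [
  -- iteration 1/2 --
  FD 11: (-10.414,-8.586) -> (-18.192,-16.364) [heading=225, draw]
  RT 180: heading 225 -> 45
  -- iteration 2/2 --
  FD 11: (-18.192,-16.364) -> (-10.414,-8.586) [heading=45, draw]
  RT 180: heading 45 -> 225
]
RT 270: heading 225 -> 315
RT 180: heading 315 -> 135
PD: pen down
FD 2: (-10.414,-8.586) -> (-11.828,-7.172) [heading=135, draw]
Final: pos=(-11.828,-7.172), heading=135, 5 segment(s) drawn

Answer: -11.828 -7.172 135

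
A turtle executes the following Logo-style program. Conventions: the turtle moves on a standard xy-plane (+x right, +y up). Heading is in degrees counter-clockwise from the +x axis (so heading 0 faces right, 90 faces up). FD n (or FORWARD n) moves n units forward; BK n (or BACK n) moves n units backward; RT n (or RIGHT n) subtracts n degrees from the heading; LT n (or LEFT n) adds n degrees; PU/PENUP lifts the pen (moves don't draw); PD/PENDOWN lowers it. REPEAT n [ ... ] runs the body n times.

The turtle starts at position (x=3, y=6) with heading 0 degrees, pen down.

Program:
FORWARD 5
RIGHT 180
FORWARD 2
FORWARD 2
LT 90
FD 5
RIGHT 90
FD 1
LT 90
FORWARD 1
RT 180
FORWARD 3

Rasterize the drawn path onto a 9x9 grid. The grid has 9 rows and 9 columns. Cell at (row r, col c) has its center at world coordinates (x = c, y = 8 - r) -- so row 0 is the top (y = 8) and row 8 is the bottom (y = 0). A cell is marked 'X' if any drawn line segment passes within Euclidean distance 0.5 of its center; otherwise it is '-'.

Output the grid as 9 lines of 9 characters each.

Segment 0: (3,6) -> (8,6)
Segment 1: (8,6) -> (6,6)
Segment 2: (6,6) -> (4,6)
Segment 3: (4,6) -> (4,1)
Segment 4: (4,1) -> (3,1)
Segment 5: (3,1) -> (3,-0)
Segment 6: (3,-0) -> (3,3)

Answer: ---------
---------
---XXXXXX
----X----
----X----
---XX----
---XX----
---XX----
---X-----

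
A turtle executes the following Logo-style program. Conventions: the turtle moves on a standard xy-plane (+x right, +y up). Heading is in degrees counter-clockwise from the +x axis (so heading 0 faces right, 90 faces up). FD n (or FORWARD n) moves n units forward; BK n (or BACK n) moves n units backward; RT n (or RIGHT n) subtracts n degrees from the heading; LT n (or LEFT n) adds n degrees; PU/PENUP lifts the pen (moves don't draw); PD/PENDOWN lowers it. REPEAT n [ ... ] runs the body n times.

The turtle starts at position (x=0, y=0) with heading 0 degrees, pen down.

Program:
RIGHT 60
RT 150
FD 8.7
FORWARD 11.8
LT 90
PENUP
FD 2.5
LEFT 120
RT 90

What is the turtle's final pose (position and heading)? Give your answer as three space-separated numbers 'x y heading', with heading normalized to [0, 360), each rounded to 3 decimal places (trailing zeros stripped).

Answer: -19.004 8.085 270

Derivation:
Executing turtle program step by step:
Start: pos=(0,0), heading=0, pen down
RT 60: heading 0 -> 300
RT 150: heading 300 -> 150
FD 8.7: (0,0) -> (-7.534,4.35) [heading=150, draw]
FD 11.8: (-7.534,4.35) -> (-17.754,10.25) [heading=150, draw]
LT 90: heading 150 -> 240
PU: pen up
FD 2.5: (-17.754,10.25) -> (-19.004,8.085) [heading=240, move]
LT 120: heading 240 -> 0
RT 90: heading 0 -> 270
Final: pos=(-19.004,8.085), heading=270, 2 segment(s) drawn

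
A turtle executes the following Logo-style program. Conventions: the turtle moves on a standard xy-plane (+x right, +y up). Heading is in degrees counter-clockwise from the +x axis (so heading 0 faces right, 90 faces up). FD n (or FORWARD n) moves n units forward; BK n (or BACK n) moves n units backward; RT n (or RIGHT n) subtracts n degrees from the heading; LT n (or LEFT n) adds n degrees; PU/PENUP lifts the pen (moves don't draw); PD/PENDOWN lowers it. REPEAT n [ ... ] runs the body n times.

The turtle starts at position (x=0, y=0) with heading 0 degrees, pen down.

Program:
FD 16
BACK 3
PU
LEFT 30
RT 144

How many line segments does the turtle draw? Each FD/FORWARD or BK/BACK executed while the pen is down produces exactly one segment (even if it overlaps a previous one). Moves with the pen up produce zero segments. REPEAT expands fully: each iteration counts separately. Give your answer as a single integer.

Executing turtle program step by step:
Start: pos=(0,0), heading=0, pen down
FD 16: (0,0) -> (16,0) [heading=0, draw]
BK 3: (16,0) -> (13,0) [heading=0, draw]
PU: pen up
LT 30: heading 0 -> 30
RT 144: heading 30 -> 246
Final: pos=(13,0), heading=246, 2 segment(s) drawn
Segments drawn: 2

Answer: 2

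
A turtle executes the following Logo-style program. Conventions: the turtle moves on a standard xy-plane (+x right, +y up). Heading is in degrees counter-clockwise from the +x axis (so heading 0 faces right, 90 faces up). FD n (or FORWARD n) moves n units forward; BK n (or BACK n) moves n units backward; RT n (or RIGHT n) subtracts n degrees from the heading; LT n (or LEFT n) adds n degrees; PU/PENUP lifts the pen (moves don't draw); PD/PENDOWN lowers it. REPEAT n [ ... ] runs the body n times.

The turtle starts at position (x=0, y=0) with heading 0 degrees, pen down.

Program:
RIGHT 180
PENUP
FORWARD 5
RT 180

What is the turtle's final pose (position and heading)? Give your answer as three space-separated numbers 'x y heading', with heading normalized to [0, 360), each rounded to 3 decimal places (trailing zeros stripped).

Executing turtle program step by step:
Start: pos=(0,0), heading=0, pen down
RT 180: heading 0 -> 180
PU: pen up
FD 5: (0,0) -> (-5,0) [heading=180, move]
RT 180: heading 180 -> 0
Final: pos=(-5,0), heading=0, 0 segment(s) drawn

Answer: -5 0 0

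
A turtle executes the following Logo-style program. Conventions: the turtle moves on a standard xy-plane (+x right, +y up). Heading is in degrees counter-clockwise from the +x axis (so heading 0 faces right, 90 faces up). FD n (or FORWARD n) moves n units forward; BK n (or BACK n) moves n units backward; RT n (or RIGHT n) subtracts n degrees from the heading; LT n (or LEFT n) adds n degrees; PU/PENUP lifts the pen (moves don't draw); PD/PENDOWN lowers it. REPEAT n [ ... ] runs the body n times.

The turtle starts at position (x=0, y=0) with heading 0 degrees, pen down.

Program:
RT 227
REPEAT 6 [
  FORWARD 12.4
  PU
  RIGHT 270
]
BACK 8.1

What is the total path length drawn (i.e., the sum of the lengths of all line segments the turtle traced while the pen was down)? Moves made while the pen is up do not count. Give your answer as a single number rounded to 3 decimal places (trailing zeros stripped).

Answer: 12.4

Derivation:
Executing turtle program step by step:
Start: pos=(0,0), heading=0, pen down
RT 227: heading 0 -> 133
REPEAT 6 [
  -- iteration 1/6 --
  FD 12.4: (0,0) -> (-8.457,9.069) [heading=133, draw]
  PU: pen up
  RT 270: heading 133 -> 223
  -- iteration 2/6 --
  FD 12.4: (-8.457,9.069) -> (-17.526,0.612) [heading=223, move]
  PU: pen up
  RT 270: heading 223 -> 313
  -- iteration 3/6 --
  FD 12.4: (-17.526,0.612) -> (-9.069,-8.457) [heading=313, move]
  PU: pen up
  RT 270: heading 313 -> 43
  -- iteration 4/6 --
  FD 12.4: (-9.069,-8.457) -> (0,0) [heading=43, move]
  PU: pen up
  RT 270: heading 43 -> 133
  -- iteration 5/6 --
  FD 12.4: (0,0) -> (-8.457,9.069) [heading=133, move]
  PU: pen up
  RT 270: heading 133 -> 223
  -- iteration 6/6 --
  FD 12.4: (-8.457,9.069) -> (-17.526,0.612) [heading=223, move]
  PU: pen up
  RT 270: heading 223 -> 313
]
BK 8.1: (-17.526,0.612) -> (-23.05,6.536) [heading=313, move]
Final: pos=(-23.05,6.536), heading=313, 1 segment(s) drawn

Segment lengths:
  seg 1: (0,0) -> (-8.457,9.069), length = 12.4
Total = 12.4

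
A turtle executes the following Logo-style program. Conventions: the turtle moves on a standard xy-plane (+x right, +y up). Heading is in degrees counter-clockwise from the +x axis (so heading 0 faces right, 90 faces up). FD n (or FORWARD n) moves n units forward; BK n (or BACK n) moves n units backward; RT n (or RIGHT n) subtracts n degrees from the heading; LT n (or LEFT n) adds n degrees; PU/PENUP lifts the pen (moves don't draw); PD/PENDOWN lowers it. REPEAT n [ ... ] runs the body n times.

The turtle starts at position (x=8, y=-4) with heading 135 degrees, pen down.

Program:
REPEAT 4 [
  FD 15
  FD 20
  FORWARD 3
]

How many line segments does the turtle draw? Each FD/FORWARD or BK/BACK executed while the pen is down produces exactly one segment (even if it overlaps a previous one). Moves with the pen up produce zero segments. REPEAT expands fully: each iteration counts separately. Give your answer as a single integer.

Executing turtle program step by step:
Start: pos=(8,-4), heading=135, pen down
REPEAT 4 [
  -- iteration 1/4 --
  FD 15: (8,-4) -> (-2.607,6.607) [heading=135, draw]
  FD 20: (-2.607,6.607) -> (-16.749,20.749) [heading=135, draw]
  FD 3: (-16.749,20.749) -> (-18.87,22.87) [heading=135, draw]
  -- iteration 2/4 --
  FD 15: (-18.87,22.87) -> (-29.477,33.477) [heading=135, draw]
  FD 20: (-29.477,33.477) -> (-43.619,47.619) [heading=135, draw]
  FD 3: (-43.619,47.619) -> (-45.74,49.74) [heading=135, draw]
  -- iteration 3/4 --
  FD 15: (-45.74,49.74) -> (-56.347,60.347) [heading=135, draw]
  FD 20: (-56.347,60.347) -> (-70.489,74.489) [heading=135, draw]
  FD 3: (-70.489,74.489) -> (-72.61,76.61) [heading=135, draw]
  -- iteration 4/4 --
  FD 15: (-72.61,76.61) -> (-83.217,87.217) [heading=135, draw]
  FD 20: (-83.217,87.217) -> (-97.359,101.359) [heading=135, draw]
  FD 3: (-97.359,101.359) -> (-99.48,103.48) [heading=135, draw]
]
Final: pos=(-99.48,103.48), heading=135, 12 segment(s) drawn
Segments drawn: 12

Answer: 12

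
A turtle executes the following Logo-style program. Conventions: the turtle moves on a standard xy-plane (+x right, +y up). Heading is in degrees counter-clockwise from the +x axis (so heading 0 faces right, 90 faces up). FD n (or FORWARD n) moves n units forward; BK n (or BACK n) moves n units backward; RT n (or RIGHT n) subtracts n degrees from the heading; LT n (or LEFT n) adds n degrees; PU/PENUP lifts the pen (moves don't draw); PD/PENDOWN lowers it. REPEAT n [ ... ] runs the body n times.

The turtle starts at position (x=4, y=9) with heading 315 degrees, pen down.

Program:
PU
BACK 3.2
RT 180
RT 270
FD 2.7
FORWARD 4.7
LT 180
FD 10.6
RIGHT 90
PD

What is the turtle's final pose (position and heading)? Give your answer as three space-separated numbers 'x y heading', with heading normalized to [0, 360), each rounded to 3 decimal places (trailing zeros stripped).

Answer: 4 13.525 315

Derivation:
Executing turtle program step by step:
Start: pos=(4,9), heading=315, pen down
PU: pen up
BK 3.2: (4,9) -> (1.737,11.263) [heading=315, move]
RT 180: heading 315 -> 135
RT 270: heading 135 -> 225
FD 2.7: (1.737,11.263) -> (-0.172,9.354) [heading=225, move]
FD 4.7: (-0.172,9.354) -> (-3.495,6.03) [heading=225, move]
LT 180: heading 225 -> 45
FD 10.6: (-3.495,6.03) -> (4,13.525) [heading=45, move]
RT 90: heading 45 -> 315
PD: pen down
Final: pos=(4,13.525), heading=315, 0 segment(s) drawn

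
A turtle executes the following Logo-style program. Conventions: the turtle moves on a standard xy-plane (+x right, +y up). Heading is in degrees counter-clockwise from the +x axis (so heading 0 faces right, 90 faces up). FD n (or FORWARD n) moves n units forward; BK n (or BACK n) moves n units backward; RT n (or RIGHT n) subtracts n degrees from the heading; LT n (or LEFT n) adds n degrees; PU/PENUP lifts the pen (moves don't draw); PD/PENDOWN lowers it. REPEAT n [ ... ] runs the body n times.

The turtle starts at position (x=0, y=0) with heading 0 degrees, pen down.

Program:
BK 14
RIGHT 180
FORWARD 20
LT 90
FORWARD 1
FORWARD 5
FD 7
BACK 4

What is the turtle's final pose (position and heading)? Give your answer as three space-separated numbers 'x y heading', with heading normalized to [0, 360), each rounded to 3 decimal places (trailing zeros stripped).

Answer: -34 -9 270

Derivation:
Executing turtle program step by step:
Start: pos=(0,0), heading=0, pen down
BK 14: (0,0) -> (-14,0) [heading=0, draw]
RT 180: heading 0 -> 180
FD 20: (-14,0) -> (-34,0) [heading=180, draw]
LT 90: heading 180 -> 270
FD 1: (-34,0) -> (-34,-1) [heading=270, draw]
FD 5: (-34,-1) -> (-34,-6) [heading=270, draw]
FD 7: (-34,-6) -> (-34,-13) [heading=270, draw]
BK 4: (-34,-13) -> (-34,-9) [heading=270, draw]
Final: pos=(-34,-9), heading=270, 6 segment(s) drawn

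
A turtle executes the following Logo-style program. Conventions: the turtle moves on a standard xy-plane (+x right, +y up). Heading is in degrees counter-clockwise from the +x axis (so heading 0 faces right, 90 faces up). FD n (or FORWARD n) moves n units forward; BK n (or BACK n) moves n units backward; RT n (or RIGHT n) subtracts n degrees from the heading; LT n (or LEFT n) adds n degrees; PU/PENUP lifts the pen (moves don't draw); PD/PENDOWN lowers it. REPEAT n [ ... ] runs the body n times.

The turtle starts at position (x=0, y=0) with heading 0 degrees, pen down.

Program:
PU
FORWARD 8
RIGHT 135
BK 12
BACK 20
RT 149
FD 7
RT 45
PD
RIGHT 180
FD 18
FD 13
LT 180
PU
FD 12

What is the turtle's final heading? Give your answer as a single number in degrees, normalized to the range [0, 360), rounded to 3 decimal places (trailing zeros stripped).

Answer: 31

Derivation:
Executing turtle program step by step:
Start: pos=(0,0), heading=0, pen down
PU: pen up
FD 8: (0,0) -> (8,0) [heading=0, move]
RT 135: heading 0 -> 225
BK 12: (8,0) -> (16.485,8.485) [heading=225, move]
BK 20: (16.485,8.485) -> (30.627,22.627) [heading=225, move]
RT 149: heading 225 -> 76
FD 7: (30.627,22.627) -> (32.321,29.419) [heading=76, move]
RT 45: heading 76 -> 31
PD: pen down
RT 180: heading 31 -> 211
FD 18: (32.321,29.419) -> (16.892,20.149) [heading=211, draw]
FD 13: (16.892,20.149) -> (5.749,13.453) [heading=211, draw]
LT 180: heading 211 -> 31
PU: pen up
FD 12: (5.749,13.453) -> (16.035,19.634) [heading=31, move]
Final: pos=(16.035,19.634), heading=31, 2 segment(s) drawn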